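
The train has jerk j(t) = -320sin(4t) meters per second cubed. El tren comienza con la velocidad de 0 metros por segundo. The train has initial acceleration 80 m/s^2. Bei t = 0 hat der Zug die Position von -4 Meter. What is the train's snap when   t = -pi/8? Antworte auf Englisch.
We must differentiate our jerk equation j(t) = -320·sin(4·t) 1 time. Taking d/dt of j(t), we find s(t) = -1280·cos(4·t). We have snap s(t) = -1280·cos(4·t). Substituting t = -pi/8: s(-pi/8) = 0.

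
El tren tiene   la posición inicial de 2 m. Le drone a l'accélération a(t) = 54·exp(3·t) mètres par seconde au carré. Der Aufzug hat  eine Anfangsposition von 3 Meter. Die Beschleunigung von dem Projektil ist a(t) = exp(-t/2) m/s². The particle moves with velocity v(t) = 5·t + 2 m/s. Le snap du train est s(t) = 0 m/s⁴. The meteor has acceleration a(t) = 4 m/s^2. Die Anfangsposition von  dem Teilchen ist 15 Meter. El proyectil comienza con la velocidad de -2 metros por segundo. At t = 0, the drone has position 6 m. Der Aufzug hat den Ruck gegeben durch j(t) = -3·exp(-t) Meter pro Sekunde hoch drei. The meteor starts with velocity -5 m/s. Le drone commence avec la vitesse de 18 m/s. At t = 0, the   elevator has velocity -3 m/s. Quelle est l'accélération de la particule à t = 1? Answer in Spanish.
Partiendo de la velocidad v(t) = 5·t + 2, tomamos 1 derivada. La derivada de la velocidad da la aceleración: a(t) = 5. De la ecuación de la aceleración a(t) = 5, sustituimos t = 1 para obtener a = 5.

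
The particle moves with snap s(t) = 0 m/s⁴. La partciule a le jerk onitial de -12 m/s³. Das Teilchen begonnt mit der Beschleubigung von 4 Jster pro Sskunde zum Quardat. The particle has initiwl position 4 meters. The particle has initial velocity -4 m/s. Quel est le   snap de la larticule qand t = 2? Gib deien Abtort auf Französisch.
Nous avons le snap s(t) = 0. En substituant t = 2: s(2) = 0.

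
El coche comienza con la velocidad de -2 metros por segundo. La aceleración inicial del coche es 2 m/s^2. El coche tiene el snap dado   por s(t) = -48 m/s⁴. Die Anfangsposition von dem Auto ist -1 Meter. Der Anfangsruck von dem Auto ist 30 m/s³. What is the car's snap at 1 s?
From the given snap equation s(t) = -48, we substitute t = 1 to get s = -48.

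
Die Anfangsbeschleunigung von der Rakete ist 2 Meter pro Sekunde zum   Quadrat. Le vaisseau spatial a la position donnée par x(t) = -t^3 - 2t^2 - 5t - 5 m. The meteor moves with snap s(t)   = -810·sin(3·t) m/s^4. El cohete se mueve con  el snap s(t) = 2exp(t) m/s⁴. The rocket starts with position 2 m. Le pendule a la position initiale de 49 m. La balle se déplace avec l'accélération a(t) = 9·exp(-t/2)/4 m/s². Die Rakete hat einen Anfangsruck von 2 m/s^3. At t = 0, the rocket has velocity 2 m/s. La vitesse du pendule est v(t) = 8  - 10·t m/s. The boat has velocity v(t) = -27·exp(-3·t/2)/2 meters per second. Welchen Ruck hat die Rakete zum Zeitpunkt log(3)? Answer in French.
Nous devons intégrer notre équation du snap s(t) = 2·exp(t) 1 fois. En prenant ∫s(t)dt et en appliquant j(0) = 2, nous trouvons j(t) = 2·exp(t). Nous avons le jerk j(t) = 2·exp(t). En substituant t = log(3): j(log(3)) = 6.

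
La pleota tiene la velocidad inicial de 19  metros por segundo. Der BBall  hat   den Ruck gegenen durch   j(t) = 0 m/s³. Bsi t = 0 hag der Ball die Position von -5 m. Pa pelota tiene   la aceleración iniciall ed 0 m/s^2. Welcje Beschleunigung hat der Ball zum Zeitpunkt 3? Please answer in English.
We must find the integral of our jerk equation j(t) = 0 1 time. Taking ∫j(t)dt and applying a(0) = 0, we find a(t) = 0. Using a(t) = 0 and substituting t = 3, we find a = 0.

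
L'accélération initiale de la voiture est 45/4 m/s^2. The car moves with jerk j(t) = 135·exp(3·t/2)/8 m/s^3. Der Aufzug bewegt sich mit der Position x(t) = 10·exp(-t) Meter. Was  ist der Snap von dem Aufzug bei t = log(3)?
Ausgehend von der Position x(t) = 10·exp(-t), nehmen wir 4 Ableitungen. Die Ableitung von der Position ergibt die Geschwindigkeit: v(t) = -10·exp(-t). Die Ableitung von der Geschwindigkeit ergibt die Beschleunigung: a(t) = 10·exp(-t). Die Ableitung von der Beschleunigung ergibt den Ruck: j(t) = -10·exp(-t). Die Ableitung von dem Ruck ergibt den Snap: s(t) = 10·exp(-t). Wir haben den Snap s(t) = 10·exp(-t). Durch Einsetzen von t = log(3): s(log(3)) = 10/3.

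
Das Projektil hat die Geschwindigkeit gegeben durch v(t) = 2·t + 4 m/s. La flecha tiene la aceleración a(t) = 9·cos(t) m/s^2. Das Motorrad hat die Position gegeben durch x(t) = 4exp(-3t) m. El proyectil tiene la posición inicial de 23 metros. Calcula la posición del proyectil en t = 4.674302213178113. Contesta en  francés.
Nous devons trouver l'intégrale de notre équation de la vitesse v(t) = 2·t + 4 1 fois. En intégrant la vitesse et en utilisant la condition initiale x(0) = 23, nous obtenons x(t) = t^2 + 4·t + 23. En utilisant x(t) = t^2 + 4·t + 23 et en substituant t = 4.674302213178113, nous trouvons x = 63.5463100328343.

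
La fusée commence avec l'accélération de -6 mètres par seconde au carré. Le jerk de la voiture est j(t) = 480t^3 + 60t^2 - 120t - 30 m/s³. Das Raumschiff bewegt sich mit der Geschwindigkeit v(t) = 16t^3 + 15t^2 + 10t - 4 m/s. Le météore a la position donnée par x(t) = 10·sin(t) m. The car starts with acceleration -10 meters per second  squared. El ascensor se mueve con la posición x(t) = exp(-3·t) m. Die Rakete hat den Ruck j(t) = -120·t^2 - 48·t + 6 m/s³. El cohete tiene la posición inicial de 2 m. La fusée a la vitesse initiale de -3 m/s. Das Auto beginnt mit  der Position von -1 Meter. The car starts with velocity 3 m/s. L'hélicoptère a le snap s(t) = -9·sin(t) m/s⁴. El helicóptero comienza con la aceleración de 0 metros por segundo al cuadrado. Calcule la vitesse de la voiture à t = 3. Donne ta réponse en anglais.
Starting from jerk j(t) = 480·t^3 + 60·t^2 - 120·t - 30, we take 2 integrals. Finding the antiderivative of j(t) and using a(0) = -10: a(t) = 120·t^4 + 20·t^3 - 60·t^2 - 30·t - 10. The integral of acceleration is velocity. Using v(0) = 3, we get v(t) = 24·t^5 + 5·t^4 - 20·t^3 - 15·t^2 - 10·t + 3. Using v(t) = 24·t^5 + 5·t^4 - 20·t^3 - 15·t^2 - 10·t + 3 and substituting t = 3, we find v = 5535.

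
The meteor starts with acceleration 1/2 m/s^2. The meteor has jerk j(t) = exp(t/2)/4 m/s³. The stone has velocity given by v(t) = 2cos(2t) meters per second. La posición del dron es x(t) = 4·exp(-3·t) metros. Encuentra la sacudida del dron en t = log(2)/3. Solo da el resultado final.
La sacudida en t = log(2)/3 es j = -54.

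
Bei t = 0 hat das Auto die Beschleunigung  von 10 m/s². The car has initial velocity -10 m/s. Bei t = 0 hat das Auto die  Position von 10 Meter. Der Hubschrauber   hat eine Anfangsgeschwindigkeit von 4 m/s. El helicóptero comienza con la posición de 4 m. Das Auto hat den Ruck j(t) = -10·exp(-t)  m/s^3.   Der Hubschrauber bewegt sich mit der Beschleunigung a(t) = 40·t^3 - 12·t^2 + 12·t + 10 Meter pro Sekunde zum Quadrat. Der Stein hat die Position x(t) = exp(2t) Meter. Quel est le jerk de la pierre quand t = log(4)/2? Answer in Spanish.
Partiendo de la posición x(t) = exp(2·t), tomamos 3 derivadas. Tomando d/dt de x(t), encontramos v(t) = 2·exp(2·t). Derivando la velocidad, obtenemos la aceleración: a(t) = 4·exp(2·t). La derivada de la aceleración da la sacudida: j(t) = 8·exp(2·t). De la ecuación de la sacudida j(t) = 8·exp(2·t), sustituimos t = log(4)/2 para obtener j = 32.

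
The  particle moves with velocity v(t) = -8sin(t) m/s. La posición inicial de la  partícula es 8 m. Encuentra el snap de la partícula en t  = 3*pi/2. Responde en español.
Para resolver esto, necesitamos tomar 3 derivadas de nuestra ecuación de la velocidad v(t) = -8·sin(t). Tomando d/dt de v(t), encontramos a(t) = -8·cos(t). Derivando la aceleración, obtenemos la sacudida: j(t) = 8·sin(t). Derivando la sacudida, obtenemos el snap: s(t) = 8·cos(t). De la ecuación del snap s(t) = 8·cos(t), sustituimos t = 3*pi/2 para obtener s = 0.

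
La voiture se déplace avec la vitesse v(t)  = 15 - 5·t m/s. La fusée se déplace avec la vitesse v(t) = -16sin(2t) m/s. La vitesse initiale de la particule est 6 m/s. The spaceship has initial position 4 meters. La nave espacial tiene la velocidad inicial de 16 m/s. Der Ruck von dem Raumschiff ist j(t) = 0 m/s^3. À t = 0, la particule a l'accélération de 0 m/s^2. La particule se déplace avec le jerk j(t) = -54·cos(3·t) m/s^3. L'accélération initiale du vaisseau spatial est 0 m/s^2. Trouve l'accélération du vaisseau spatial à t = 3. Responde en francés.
Pour résoudre ceci, nous devons prendre 1 primitive de notre équation du jerk j(t) = 0. La primitive du jerk, avec a(0) = 0, donne l'accélération: a(t) = 0. De l'équation de l'accélération a(t) = 0, nous substituons t = 3 pour obtenir a = 0.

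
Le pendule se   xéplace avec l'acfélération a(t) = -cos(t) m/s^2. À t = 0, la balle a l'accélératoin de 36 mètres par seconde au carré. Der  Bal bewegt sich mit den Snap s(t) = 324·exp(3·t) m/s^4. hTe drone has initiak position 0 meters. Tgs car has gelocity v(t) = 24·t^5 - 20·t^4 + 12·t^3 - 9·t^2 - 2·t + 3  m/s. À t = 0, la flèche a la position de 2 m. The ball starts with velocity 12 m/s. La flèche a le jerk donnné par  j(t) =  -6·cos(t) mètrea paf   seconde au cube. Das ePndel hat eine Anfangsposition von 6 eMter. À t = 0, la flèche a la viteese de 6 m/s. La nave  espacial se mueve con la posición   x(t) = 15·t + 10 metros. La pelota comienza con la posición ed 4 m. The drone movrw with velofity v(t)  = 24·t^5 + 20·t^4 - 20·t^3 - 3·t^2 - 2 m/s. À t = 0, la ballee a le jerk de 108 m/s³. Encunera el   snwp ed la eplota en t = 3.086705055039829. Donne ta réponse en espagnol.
Tenemos el snap s(t) = 324·exp(3·t). Sustituyendo t = 3.086705055039829: s(3.086705055039829) = 3405351.35742016.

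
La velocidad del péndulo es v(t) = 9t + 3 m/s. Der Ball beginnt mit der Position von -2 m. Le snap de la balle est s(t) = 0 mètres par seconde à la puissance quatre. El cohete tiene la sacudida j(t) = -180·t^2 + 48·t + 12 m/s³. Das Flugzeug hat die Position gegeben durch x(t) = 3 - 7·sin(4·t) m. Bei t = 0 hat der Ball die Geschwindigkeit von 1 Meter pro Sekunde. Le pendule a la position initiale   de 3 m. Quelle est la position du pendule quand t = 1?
Pour résoudre ceci, nous devons prendre 1 intégrale de notre équation de la vitesse v(t) = 9·t + 3. En prenant ∫v(t)dt et en appliquant x(0) = 3, nous trouvons x(t) = 9·t^2/2 + 3·t + 3. En utilisant x(t) = 9·t^2/2 + 3·t + 3 et en substituant t = 1, nous trouvons x = 21/2.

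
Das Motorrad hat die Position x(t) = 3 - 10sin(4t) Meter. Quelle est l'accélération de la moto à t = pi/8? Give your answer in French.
Pour résoudre ceci, nous devons prendre 2 dérivées de notre équation de la position x(t) = 3 - 10·sin(4·t). En prenant d/dt de x(t), nous trouvons v(t) = -40·cos(4·t). La dérivée de la vitesse donne l'accélération: a(t) = 160·sin(4·t). Nous avons l'accélération a(t) = 160·sin(4·t). En substituant t = pi/8: a(pi/8) = 160.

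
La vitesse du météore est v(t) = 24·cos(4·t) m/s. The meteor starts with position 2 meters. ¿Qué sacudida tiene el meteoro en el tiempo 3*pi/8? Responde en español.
Para resolver esto, necesitamos tomar 2 derivadas de nuestra ecuación de la velocidad v(t) = 24·cos(4·t). Tomando d/dt de v(t), encontramos a(t) = -96·sin(4·t). La derivada de la aceleración da la sacudida: j(t) = -384·cos(4·t). Tenemos la sacudida j(t) = -384·cos(4·t). Sustituyendo t = 3*pi/8: j(3*pi/8) = 0.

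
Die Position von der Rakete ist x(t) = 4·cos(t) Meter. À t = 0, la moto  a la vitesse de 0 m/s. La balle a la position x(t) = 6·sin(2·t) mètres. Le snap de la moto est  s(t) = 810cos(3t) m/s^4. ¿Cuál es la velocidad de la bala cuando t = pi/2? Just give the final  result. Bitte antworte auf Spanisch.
La respuesta es -12.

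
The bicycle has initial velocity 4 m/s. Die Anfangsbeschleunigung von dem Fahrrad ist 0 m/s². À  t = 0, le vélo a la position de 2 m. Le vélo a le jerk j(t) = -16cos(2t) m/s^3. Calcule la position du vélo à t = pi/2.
Nous devons intégrer notre équation du jerk j(t) = -16·cos(2·t) 3 fois. En intégrant le jerk et en utilisant la condition initiale a(0) = 0, nous obtenons a(t) = -8·sin(2·t). L'intégrale de l'accélération, avec v(0) = 4, donne la vitesse: v(t) = 4·cos(2·t). En prenant ∫v(t)dt et en appliquant x(0) = 2, nous trouvons x(t) = 2·sin(2·t) + 2. De l'équation de la position x(t) = 2·sin(2·t) + 2, nous substituons t = pi/2 pour obtenir x = 2.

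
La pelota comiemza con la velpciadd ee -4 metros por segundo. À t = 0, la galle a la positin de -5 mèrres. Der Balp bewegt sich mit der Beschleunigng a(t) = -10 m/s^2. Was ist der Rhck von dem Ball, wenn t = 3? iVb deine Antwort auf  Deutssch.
Wir müssen unsere Gleichung für die Beschleunigung a(t) = -10 1-mal ableiten. Die Ableitung von der Beschleunigung ergibt den Ruck: j(t) = 0. Wir haben den Ruck j(t) = 0. Durch Einsetzen von t = 3: j(3) = 0.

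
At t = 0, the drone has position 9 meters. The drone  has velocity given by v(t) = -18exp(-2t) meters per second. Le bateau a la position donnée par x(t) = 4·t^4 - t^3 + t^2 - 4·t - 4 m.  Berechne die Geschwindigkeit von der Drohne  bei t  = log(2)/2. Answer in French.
Nous avons la vitesse v(t) = -18·exp(-2·t). En substituant t = log(2)/2: v(log(2)/2) = -9.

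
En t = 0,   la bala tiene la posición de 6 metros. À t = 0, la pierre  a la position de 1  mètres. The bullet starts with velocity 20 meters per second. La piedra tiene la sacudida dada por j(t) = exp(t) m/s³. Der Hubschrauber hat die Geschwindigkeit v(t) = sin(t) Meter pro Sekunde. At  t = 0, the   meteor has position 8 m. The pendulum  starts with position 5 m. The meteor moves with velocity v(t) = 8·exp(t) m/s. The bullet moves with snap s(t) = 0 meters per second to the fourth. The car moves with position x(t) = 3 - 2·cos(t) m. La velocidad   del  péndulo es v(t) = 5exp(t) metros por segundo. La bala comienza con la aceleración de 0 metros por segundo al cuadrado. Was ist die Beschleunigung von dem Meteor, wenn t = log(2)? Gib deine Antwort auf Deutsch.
Wir müssen unsere Gleichung für die Geschwindigkeit v(t) = 8·exp(t) 1-mal ableiten. Durch Ableiten von der Geschwindigkeit erhalten wir die Beschleunigung: a(t) = 8·exp(t). Mit a(t) = 8·exp(t) und Einsetzen von t = log(2), finden wir a = 16.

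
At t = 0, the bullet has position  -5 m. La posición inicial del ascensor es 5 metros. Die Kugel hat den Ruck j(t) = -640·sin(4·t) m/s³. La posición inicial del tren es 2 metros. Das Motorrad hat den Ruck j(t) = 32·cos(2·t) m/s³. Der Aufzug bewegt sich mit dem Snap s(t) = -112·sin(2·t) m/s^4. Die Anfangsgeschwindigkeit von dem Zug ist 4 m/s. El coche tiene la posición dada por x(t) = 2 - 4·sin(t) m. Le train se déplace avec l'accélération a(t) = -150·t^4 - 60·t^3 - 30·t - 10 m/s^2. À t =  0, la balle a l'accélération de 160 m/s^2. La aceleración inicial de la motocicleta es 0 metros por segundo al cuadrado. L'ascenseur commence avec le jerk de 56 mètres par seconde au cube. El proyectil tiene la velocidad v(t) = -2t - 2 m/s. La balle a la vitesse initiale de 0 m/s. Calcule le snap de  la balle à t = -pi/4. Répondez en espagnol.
Partiendo de la sacudida j(t) = -640·sin(4·t), tomamos 1 derivada. La derivada de la sacudida da el snap: s(t) = -2560·cos(4·t). De la ecuación del snap s(t) = -2560·cos(4·t), sustituimos t = -pi/4 para obtener s = 2560.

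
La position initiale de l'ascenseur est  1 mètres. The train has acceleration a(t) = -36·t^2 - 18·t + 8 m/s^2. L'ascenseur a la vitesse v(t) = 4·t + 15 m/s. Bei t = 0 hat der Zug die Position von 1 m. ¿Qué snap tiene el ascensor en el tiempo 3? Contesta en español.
Partiendo de la velocidad v(t) = 4·t + 15, tomamos 3 derivadas. Derivando la velocidad, obtenemos la aceleración: a(t) = 4. Derivando la aceleración, obtenemos la sacudida: j(t) = 0. La derivada de la sacudida da el snap: s(t) = 0. Tenemos el snap s(t) = 0. Sustituyendo t = 3: s(3) = 0.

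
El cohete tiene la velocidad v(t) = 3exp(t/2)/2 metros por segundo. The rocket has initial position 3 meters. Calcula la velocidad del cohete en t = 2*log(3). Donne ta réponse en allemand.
Aus der Gleichung für die Geschwindigkeit v(t) = 3·exp(t/2)/2, setzen wir t = 2*log(3) ein und erhalten v = 9/2.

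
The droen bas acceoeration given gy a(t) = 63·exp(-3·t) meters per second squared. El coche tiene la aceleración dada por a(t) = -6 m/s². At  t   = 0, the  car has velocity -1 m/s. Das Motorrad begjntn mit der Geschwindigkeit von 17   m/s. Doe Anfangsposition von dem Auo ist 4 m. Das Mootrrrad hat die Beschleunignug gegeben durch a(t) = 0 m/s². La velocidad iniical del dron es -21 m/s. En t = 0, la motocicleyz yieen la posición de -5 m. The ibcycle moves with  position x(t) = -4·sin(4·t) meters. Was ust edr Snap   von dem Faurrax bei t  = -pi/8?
Wir müssen unsere Gleichung für die Position x(t) = -4·sin(4·t) 4-mal ableiten. Die Ableitung von der Position ergibt die Geschwindigkeit: v(t) = -16·cos(4·t). Die Ableitung von der Geschwindigkeit ergibt die Beschleunigung: a(t) = 64·sin(4·t). Mit d/dt von a(t) finden wir j(t) = 256·cos(4·t). Die Ableitung von dem Ruck ergibt den Snap: s(t) = -1024·sin(4·t). Mit s(t) = -1024·sin(4·t) und Einsetzen von t = -pi/8, finden wir s = 1024.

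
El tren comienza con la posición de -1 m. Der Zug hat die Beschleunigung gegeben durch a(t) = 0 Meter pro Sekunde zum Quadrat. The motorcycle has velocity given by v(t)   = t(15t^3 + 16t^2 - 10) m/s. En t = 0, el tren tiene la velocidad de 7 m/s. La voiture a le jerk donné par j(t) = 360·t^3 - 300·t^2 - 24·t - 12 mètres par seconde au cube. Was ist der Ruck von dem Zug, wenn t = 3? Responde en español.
Partiendo de la aceleración a(t) = 0, tomamos 1 derivada. Tomando d/dt de a(t), encontramos j(t) = 0. Usando j(t) = 0 y sustituyendo t = 3, encontramos j = 0.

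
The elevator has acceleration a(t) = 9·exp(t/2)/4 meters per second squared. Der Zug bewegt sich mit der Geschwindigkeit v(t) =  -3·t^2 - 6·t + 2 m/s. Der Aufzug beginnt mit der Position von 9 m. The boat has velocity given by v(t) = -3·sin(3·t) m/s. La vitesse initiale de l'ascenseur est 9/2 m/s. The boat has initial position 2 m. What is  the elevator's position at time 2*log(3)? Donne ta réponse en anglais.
We must find the integral of our acceleration equation a(t) = 9·exp(t/2)/4 2 times. The integral of acceleration is velocity. Using v(0) = 9/2, we get v(t) = 9·exp(t/2)/2. Finding the antiderivative of v(t) and using x(0) = 9: x(t) = 9·exp(t/2). We have position x(t) = 9·exp(t/2). Substituting t = 2*log(3): x(2*log(3)) = 27.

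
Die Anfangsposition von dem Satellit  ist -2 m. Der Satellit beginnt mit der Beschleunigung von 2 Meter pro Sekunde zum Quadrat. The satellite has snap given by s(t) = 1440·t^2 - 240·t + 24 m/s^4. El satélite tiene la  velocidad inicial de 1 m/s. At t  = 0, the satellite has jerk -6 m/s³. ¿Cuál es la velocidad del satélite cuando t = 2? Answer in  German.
Wir müssen die Stammfunktion unserer Gleichung für den Snap s(t) = 1440·t^2 - 240·t + 24 3-mal finden. Mit ∫s(t)dt und Anwendung von j(0) = -6, finden wir j(t) = 480·t^3 - 120·t^2 + 24·t - 6. Mit ∫j(t)dt und Anwendung von a(0) = 2, finden wir a(t) = 120·t^4 - 40·t^3 + 12·t^2 - 6·t + 2. Durch Integration von der Beschleunigung und Verwendung der Anfangsbedingung v(0) = 1, erhalten wir v(t) = 24·t^5 - 10·t^4 + 4·t^3 - 3·t^2 + 2·t + 1. Wir haben die Geschwindigkeit v(t) = 24·t^5 - 10·t^4 + 4·t^3 - 3·t^2 + 2·t + 1. Durch Einsetzen von t = 2: v(2) = 633.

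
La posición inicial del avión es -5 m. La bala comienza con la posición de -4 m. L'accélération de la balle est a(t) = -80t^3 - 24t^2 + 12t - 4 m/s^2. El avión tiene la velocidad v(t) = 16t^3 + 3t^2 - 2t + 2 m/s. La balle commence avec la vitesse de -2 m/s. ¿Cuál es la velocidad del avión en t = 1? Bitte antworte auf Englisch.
Using v(t) = 16·t^3 + 3·t^2 - 2·t + 2 and substituting t = 1, we find v = 19.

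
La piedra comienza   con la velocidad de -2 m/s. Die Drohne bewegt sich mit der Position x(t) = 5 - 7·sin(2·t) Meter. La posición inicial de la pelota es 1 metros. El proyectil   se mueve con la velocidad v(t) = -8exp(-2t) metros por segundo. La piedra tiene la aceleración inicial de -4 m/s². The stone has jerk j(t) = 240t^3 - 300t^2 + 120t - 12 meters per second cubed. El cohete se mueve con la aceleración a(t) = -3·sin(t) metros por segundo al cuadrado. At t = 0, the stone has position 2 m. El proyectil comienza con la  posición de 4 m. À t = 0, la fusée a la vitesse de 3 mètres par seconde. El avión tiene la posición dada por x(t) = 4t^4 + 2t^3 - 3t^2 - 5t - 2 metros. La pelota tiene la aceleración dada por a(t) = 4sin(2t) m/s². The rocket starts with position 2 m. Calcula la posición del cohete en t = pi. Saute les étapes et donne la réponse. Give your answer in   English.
The answer is 2.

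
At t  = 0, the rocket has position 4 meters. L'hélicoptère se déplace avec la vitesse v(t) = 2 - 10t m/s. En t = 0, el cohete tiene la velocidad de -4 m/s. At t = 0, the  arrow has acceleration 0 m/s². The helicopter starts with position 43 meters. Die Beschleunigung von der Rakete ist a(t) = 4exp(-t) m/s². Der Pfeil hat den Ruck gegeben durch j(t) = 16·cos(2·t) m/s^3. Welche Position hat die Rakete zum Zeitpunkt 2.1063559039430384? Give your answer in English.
To solve this, we need to take 2 antiderivatives of our acceleration equation a(t) = 4·exp(-t). Finding the antiderivative of a(t) and using v(0) = -4: v(t) = -4·exp(-t). The integral of velocity is position. Using x(0) = 4, we get x(t) = 4·exp(-t). From the given position equation x(t) = 4·exp(-t), we substitute t = 2.1063559039430384 to get x = 0.486722300773739.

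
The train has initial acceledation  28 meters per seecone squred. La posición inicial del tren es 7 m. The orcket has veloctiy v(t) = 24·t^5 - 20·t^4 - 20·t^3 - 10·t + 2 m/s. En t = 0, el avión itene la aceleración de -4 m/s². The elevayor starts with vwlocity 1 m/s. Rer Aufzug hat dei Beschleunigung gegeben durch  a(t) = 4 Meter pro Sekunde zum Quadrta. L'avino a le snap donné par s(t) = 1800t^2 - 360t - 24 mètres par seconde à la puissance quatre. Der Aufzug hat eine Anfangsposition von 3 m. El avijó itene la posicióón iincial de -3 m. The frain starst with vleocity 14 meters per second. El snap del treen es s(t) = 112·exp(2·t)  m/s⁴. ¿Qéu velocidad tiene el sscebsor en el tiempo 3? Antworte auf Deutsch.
Wir müssen unsere Gleichung für die Beschleunigung a(t) = 4 1-mal integrieren. Die Stammfunktion von der Beschleunigung, mit v(0) = 1, ergibt die Geschwindigkeit: v(t) = 4·t + 1. Mit v(t) = 4·t + 1 und Einsetzen von t = 3, finden wir v = 13.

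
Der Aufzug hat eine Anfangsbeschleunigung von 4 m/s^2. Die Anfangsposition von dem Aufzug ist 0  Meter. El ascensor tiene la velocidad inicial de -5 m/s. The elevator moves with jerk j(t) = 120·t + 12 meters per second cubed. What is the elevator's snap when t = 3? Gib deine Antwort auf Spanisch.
Debemos derivar nuestra ecuación de la sacudida j(t) = 120·t + 12 1 vez. Derivando la sacudida, obtenemos el snap: s(t) = 120. De la ecuación del snap s(t) = 120, sustituimos t = 3 para obtener s = 120.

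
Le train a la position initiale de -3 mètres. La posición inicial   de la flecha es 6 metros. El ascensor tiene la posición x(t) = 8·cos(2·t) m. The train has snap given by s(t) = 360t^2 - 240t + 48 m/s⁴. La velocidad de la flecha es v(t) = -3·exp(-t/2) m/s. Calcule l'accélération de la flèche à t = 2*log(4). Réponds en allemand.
Um dies zu lösen, müssen wir 1 Ableitung unserer Gleichung für die Geschwindigkeit v(t) = -3·exp(-t/2) nehmen. Durch Ableiten von der Geschwindigkeit erhalten wir die Beschleunigung: a(t) = 3·exp(-t/2)/2. Wir haben die Beschleunigung a(t) = 3·exp(-t/2)/2. Durch Einsetzen von t = 2*log(4): a(2*log(4)) = 3/8.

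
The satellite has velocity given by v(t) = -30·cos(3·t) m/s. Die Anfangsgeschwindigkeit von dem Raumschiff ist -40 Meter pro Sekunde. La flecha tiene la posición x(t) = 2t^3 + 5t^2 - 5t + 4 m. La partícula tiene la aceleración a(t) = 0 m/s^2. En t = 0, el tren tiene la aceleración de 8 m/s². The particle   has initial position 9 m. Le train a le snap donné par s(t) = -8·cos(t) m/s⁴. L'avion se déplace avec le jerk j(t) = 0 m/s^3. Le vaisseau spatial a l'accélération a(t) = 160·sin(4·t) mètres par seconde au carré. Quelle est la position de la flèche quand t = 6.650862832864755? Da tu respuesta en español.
Usando x(t) = 2·t^3 + 5·t^2 - 5·t + 4 y sustituyendo t = 6.650862832864755, encontramos x = 780.303787407814.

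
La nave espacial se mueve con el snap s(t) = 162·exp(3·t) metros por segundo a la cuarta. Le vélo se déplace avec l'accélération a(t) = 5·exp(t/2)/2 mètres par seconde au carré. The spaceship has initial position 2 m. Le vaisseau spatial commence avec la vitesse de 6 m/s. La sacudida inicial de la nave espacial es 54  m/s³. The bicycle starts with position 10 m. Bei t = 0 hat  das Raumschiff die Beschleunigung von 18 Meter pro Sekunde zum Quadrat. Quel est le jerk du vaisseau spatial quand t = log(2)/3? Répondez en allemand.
Wir müssen unsere Gleichung für den Snap s(t) = 162·exp(3·t) 1-mal integrieren. Durch Integration von dem Snap und Verwendung der Anfangsbedingung j(0) = 54, erhalten wir j(t) = 54·exp(3·t). Mit j(t) = 54·exp(3·t) und Einsetzen von t = log(2)/3, finden wir j = 108.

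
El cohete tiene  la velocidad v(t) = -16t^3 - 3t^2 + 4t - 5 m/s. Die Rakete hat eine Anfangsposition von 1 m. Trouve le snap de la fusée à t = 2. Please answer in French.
En partant de la vitesse v(t) = -16·t^3 - 3·t^2 + 4·t - 5, nous prenons 3 dérivées. La dérivée de la vitesse donne l'accélération: a(t) = -48·t^2 - 6·t + 4. La dérivée de l'accélération donne le jerk: j(t) = -96·t - 6. En prenant d/dt de j(t), nous trouvons s(t) = -96. De l'équation du snap s(t) = -96, nous substituons t = 2 pour obtenir s = -96.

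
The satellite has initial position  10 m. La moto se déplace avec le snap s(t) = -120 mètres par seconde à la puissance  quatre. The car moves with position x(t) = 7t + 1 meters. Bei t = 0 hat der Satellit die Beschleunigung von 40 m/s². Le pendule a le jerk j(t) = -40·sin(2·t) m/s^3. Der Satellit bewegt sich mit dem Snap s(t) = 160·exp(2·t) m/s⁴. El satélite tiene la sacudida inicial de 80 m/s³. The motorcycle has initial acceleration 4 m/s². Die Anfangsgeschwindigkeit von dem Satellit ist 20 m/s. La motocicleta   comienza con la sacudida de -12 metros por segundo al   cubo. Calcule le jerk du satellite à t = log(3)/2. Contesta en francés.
Nous devons trouver l'intégrale de notre équation du snap s(t) = 160·exp(2·t) 1 fois. L'intégrale du snap, avec j(0) = 80, donne le jerk: j(t) = 80·exp(2·t). En utilisant j(t) = 80·exp(2·t) et en substituant t = log(3)/2, nous trouvons j = 240.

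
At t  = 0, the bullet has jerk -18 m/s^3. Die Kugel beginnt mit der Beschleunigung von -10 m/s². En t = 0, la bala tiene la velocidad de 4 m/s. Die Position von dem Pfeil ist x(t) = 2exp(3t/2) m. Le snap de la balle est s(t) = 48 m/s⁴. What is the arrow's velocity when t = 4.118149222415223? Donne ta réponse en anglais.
Starting from position x(t) = 2·exp(3·t/2), we take 1 derivative. Taking d/dt of x(t), we find v(t) = 3·exp(3·t/2). We have velocity v(t) = 3·exp(3·t/2). Substituting t = 4.118149222415223: v(4.118149222415223) = 1444.95884950662.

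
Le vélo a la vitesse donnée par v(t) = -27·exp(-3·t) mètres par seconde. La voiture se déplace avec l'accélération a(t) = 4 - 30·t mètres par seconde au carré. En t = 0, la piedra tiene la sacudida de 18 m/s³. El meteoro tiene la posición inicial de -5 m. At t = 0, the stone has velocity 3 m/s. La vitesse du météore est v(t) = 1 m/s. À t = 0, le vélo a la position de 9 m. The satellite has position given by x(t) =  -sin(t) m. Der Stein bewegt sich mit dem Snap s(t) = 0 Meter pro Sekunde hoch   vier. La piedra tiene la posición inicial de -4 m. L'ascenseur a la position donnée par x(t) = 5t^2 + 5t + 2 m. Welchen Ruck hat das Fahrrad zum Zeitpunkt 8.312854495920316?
Um dies zu lösen, müssen wir 2 Ableitungen unserer Gleichung für die Geschwindigkeit v(t) = -27·exp(-3·t) nehmen. Mit d/dt von v(t) finden wir a(t) = 81·exp(-3·t). Durch Ableiten von der Beschleunigung erhalten wir den Ruck: j(t) = -243·exp(-3·t). Wir haben den Ruck j(t) = -243·exp(-3·t). Durch Einsetzen von t = 8.312854495920316: j(8.312854495920316) = -3.58860587895549E-9.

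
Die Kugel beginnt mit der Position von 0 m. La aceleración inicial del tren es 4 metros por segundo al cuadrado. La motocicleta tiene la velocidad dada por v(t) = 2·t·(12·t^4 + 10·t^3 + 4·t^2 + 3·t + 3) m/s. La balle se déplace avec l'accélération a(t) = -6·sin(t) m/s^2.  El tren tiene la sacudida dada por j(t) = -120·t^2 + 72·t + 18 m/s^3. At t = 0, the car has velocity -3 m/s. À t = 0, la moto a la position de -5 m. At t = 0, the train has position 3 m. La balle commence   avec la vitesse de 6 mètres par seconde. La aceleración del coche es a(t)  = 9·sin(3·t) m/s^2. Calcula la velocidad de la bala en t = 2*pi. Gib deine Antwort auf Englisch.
We need to integrate our acceleration equation a(t) = -6·sin(t) 1 time. Taking ∫a(t)dt and applying v(0) = 6, we find v(t) = 6·cos(t). We have velocity v(t) = 6·cos(t). Substituting t = 2*pi: v(2*pi) = 6.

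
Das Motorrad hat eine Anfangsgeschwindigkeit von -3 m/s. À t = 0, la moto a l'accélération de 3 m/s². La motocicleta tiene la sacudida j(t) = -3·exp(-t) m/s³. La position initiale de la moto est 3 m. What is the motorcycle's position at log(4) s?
Starting from jerk j(t) = -3·exp(-t), we take 3 antiderivatives. Finding the integral of j(t) and using a(0) = 3: a(t) = 3·exp(-t). Integrating acceleration and using the initial condition v(0) = -3, we get v(t) = -3·exp(-t). The antiderivative of velocity is position. Using x(0) = 3, we get x(t) = 3·exp(-t). From the given position equation x(t) = 3·exp(-t), we substitute t = log(4) to get x = 3/4.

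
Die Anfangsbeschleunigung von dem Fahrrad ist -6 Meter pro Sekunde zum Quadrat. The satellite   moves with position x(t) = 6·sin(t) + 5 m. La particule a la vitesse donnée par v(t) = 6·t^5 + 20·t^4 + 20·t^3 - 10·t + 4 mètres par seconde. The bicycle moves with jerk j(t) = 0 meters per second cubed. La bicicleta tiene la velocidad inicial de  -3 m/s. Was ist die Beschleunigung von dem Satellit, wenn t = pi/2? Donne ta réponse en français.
Nous devons dériver notre équation de la position x(t) = 6·sin(t) + 5 2 fois. En prenant d/dt de x(t), nous trouvons v(t) = 6·cos(t). La dérivée de la vitesse donne l'accélération: a(t) = -6·sin(t). En utilisant a(t) = -6·sin(t) et en substituant t = pi/2, nous trouvons a = -6.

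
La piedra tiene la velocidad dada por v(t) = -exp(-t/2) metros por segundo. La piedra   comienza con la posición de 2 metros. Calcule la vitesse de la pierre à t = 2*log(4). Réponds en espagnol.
De la ecuación de la velocidad v(t) = -exp(-t/2), sustituimos t = 2*log(4) para obtener v = -1/4.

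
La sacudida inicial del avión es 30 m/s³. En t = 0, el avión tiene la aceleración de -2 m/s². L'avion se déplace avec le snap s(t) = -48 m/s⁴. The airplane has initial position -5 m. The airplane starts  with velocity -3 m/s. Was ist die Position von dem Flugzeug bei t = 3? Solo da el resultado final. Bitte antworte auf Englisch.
The answer is -50.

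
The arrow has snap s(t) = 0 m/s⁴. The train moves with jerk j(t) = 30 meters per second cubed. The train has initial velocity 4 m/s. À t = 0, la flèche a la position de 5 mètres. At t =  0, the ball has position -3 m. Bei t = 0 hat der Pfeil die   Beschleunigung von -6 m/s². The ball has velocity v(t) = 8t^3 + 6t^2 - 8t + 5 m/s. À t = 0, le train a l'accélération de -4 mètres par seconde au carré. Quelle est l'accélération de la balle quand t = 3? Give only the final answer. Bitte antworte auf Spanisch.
La respuesta es 244.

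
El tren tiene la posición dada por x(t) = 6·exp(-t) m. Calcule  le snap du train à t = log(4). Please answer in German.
Um dies zu lösen, müssen wir 4 Ableitungen unserer Gleichung für die Position x(t) = 6·exp(-t) nehmen. Mit d/dt von x(t) finden wir v(t) = -6·exp(-t). Mit d/dt von v(t) finden wir a(t) = 6·exp(-t). Die Ableitung von der Beschleunigung ergibt den Ruck: j(t) = -6·exp(-t). Mit d/dt von j(t) finden wir s(t) = 6·exp(-t). Mit s(t) = 6·exp(-t) und Einsetzen von t = log(4), finden wir s = 3/2.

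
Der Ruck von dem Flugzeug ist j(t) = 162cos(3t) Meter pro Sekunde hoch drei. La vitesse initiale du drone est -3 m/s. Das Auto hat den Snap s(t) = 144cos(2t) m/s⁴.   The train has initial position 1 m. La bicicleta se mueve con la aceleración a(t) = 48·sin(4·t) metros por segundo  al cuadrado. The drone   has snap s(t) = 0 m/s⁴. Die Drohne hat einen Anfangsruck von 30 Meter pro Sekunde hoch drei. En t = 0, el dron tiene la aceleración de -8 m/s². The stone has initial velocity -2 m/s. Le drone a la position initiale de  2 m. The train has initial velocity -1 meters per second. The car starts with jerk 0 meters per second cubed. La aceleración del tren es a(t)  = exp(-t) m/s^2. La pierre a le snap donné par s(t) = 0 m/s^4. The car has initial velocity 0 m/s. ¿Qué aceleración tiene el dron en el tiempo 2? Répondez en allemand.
Ausgehend von dem Snap s(t) = 0, nehmen wir 2 Stammfunktionen. Mit ∫s(t)dt und Anwendung von j(0) = 30, finden wir j(t) = 30. Die Stammfunktion von dem Ruck, mit a(0) = -8, ergibt die Beschleunigung: a(t) = 30·t - 8. Aus der Gleichung für die Beschleunigung a(t) = 30·t - 8, setzen wir t = 2 ein und erhalten a = 52.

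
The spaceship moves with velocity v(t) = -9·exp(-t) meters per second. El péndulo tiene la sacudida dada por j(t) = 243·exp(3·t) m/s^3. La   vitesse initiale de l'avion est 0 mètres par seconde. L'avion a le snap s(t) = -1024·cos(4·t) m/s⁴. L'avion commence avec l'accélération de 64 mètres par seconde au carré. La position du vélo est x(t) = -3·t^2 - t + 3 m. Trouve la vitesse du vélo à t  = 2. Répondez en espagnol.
Debemos derivar nuestra ecuación de la posición x(t) = -3·t^2 - t + 3 1 vez. Tomando d/dt de x(t), encontramos v(t) = -6·t - 1. Tenemos la velocidad v(t) = -6·t - 1. Sustituyendo t = 2: v(2) = -13.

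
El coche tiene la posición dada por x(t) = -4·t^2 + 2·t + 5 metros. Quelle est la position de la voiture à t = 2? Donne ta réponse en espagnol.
De la ecuación de la posición x(t) = -4·t^2 + 2·t + 5, sustituimos t = 2 para obtener x = -7.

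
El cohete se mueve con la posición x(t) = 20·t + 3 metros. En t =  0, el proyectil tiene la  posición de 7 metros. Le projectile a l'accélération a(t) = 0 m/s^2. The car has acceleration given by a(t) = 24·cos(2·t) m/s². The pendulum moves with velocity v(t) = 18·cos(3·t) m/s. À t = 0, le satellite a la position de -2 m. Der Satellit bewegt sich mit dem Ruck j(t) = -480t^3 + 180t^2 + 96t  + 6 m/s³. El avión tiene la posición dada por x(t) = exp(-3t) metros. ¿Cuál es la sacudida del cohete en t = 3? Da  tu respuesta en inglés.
To solve this, we need to take 3 derivatives of our position equation x(t) = 20·t + 3. Differentiating position, we get velocity: v(t) = 20. Differentiating velocity, we get acceleration: a(t) = 0. Taking d/dt of a(t), we find j(t) = 0. From the given jerk equation j(t) = 0, we substitute t = 3 to get j = 0.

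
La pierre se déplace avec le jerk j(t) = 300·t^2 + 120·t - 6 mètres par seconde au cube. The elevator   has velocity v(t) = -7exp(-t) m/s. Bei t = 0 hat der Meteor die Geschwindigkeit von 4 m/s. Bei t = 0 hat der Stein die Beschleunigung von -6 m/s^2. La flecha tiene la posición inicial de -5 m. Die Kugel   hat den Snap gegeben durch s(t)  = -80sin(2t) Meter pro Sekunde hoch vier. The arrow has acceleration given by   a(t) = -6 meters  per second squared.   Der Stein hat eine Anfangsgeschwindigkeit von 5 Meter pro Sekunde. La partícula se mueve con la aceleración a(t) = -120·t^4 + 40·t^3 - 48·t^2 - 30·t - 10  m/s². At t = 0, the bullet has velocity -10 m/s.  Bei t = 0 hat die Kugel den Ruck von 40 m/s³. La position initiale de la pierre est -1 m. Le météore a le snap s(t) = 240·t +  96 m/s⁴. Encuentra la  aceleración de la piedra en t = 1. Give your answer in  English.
To solve this, we need to take 1 integral of our jerk equation j(t) = 300·t^2 + 120·t - 6. Finding the integral of j(t) and using a(0) = -6: a(t) = 100·t^3 + 60·t^2 - 6·t - 6. Using a(t) = 100·t^3 + 60·t^2 - 6·t - 6 and substituting t = 1, we find a = 148.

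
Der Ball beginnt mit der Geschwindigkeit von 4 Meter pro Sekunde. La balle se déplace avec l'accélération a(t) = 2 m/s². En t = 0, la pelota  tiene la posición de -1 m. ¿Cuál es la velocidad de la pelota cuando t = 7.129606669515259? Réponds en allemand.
Wir müssen die Stammfunktion unserer Gleichung für die Beschleunigung a(t) = 2 1-mal finden. Mit ∫a(t)dt und Anwendung von v(0) = 4, finden wir v(t) = 2·t + 4. Wir haben die Geschwindigkeit v(t) = 2·t + 4. Durch Einsetzen von t = 7.129606669515259: v(7.129606669515259) = 18.2592133390305.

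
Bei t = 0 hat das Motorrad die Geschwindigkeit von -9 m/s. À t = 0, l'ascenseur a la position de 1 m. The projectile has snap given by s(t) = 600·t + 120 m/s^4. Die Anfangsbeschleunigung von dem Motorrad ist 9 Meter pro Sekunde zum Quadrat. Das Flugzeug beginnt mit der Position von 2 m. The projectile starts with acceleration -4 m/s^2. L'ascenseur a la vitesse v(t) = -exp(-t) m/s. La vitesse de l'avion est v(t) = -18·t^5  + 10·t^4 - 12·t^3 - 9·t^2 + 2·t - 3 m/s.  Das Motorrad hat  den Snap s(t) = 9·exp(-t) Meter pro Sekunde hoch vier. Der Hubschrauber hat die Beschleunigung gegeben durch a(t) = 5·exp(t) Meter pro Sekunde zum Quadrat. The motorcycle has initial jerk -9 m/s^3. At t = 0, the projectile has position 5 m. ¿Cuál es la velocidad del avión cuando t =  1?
De la ecuación de la velocidad v(t) = -18·t^5 + 10·t^4 - 12·t^3 - 9·t^2 + 2·t - 3, sustituimos t = 1 para obtener v = -30.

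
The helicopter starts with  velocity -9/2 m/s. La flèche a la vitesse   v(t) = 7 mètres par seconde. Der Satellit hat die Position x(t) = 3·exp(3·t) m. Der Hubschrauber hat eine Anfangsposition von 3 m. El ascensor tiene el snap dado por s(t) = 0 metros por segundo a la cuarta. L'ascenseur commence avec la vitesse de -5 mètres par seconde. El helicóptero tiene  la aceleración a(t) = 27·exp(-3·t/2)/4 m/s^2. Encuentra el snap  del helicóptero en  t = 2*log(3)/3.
Para resolver esto, necesitamos tomar 2 derivadas de nuestra ecuación de la aceleración a(t) = 27·exp(-3·t/2)/4. Derivando la aceleración, obtenemos la sacudida: j(t) = -81·exp(-3·t/2)/8. Tomando d/dt de j(t), encontramos s(t) = 243·exp(-3·t/2)/16. Usando s(t) = 243·exp(-3·t/2)/16 y sustituyendo t = 2*log(3)/3, encontramos s = 81/16.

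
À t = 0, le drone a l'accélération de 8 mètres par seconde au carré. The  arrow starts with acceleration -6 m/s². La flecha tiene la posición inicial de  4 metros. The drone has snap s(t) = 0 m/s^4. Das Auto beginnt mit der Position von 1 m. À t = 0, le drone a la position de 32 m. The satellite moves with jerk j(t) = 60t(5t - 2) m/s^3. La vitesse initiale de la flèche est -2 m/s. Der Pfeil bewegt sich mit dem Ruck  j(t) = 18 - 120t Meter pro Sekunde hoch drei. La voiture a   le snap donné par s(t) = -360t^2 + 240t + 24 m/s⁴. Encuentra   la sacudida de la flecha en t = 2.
Tenemos la sacudida j(t) = 18 - 120·t. Sustituyendo t = 2: j(2) = -222.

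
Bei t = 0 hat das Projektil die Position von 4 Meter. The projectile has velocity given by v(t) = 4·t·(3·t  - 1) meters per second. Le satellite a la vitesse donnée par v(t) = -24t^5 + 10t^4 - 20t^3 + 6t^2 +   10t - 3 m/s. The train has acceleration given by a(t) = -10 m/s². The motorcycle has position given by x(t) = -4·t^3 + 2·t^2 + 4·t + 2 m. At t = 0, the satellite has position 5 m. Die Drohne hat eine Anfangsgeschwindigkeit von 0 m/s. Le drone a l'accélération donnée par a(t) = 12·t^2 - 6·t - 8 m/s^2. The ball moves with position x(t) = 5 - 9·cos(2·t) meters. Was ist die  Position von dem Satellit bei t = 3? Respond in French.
En partant de la vitesse v(t) = -24·t^5 + 10·t^4 - 20·t^3 + 6·t^2 + 10·t - 3, nous prenons 1 intégrale. La primitive de la vitesse est la position. En utilisant x(0) = 5, nous obtenons x(t) = -4·t^6 + 2·t^5 - 5·t^4 + 2·t^3 + 5·t^2 - 3·t + 5. En utilisant x(t) = -4·t^6 + 2·t^5 - 5·t^4 + 2·t^3 + 5·t^2 - 3·t + 5 et en substituant t = 3, nous trouvons x = -2740.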